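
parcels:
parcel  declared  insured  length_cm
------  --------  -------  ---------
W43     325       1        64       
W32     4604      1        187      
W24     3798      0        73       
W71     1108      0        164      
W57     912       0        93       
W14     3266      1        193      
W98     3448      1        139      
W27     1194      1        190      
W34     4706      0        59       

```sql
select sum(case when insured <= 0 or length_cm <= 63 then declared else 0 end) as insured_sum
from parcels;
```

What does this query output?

parcel=W43: ✗
parcel=W32: ✗
parcel=W24: ✓ → 3798
parcel=W71: ✓ → 1108
parcel=W57: ✓ → 912
parcel=W14: ✗
parcel=W98: ✗
parcel=W27: ✗
parcel=W34: ✓ → 4706
insured_sum = 3798 + 1108 + 912 + 4706 = 10524

10524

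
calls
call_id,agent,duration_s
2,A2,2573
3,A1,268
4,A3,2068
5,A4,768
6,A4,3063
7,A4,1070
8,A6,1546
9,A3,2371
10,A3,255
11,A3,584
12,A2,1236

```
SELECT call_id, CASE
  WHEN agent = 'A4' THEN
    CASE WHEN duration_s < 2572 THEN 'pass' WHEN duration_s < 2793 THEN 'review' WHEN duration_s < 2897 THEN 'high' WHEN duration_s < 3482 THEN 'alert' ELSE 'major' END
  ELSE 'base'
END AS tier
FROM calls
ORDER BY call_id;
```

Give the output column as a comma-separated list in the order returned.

call_id=2: agent='A2' → outer ELSE → base
call_id=3: agent='A1' → outer ELSE → base
call_id=4: agent='A3' → outer ELSE → base
call_id=5: agent='A4' → inner[duration_s < 2572] → pass
call_id=6: agent='A4' → inner[duration_s < 3482] → alert
call_id=7: agent='A4' → inner[duration_s < 2572] → pass
call_id=8: agent='A6' → outer ELSE → base
call_id=9: agent='A3' → outer ELSE → base
call_id=10: agent='A3' → outer ELSE → base
call_id=11: agent='A3' → outer ELSE → base
call_id=12: agent='A2' → outer ELSE → base

base, base, base, pass, alert, pass, base, base, base, base, base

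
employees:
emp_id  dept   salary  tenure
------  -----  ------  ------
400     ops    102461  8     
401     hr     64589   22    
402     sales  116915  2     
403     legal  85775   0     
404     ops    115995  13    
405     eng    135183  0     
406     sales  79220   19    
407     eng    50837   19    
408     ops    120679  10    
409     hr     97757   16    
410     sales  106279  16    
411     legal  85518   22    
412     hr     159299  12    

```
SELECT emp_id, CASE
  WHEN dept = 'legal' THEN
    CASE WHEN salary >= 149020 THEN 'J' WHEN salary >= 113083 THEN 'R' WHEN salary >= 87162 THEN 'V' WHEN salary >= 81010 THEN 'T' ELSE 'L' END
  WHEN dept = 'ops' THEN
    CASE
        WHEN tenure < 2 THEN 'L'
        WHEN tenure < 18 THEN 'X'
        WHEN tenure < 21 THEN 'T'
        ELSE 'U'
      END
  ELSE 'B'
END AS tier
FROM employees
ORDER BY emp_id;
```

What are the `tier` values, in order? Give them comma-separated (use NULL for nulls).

X, B, B, T, X, B, B, B, X, B, B, T, B

emp_id=400: dept='ops' → inner[tenure < 18] → X
emp_id=401: dept='hr' → outer ELSE → B
emp_id=402: dept='sales' → outer ELSE → B
emp_id=403: dept='legal' → inner[salary >= 81010] → T
emp_id=404: dept='ops' → inner[tenure < 18] → X
emp_id=405: dept='eng' → outer ELSE → B
emp_id=406: dept='sales' → outer ELSE → B
emp_id=407: dept='eng' → outer ELSE → B
emp_id=408: dept='ops' → inner[tenure < 18] → X
emp_id=409: dept='hr' → outer ELSE → B
emp_id=410: dept='sales' → outer ELSE → B
emp_id=411: dept='legal' → inner[salary >= 81010] → T
emp_id=412: dept='hr' → outer ELSE → B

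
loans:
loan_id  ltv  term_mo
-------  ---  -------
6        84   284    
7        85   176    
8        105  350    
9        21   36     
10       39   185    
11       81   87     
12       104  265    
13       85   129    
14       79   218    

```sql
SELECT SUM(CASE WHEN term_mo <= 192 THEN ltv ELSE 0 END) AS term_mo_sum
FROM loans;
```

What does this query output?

311

loan_id=6: ✗
loan_id=7: ✓ → 85
loan_id=8: ✗
loan_id=9: ✓ → 21
loan_id=10: ✓ → 39
loan_id=11: ✓ → 81
loan_id=12: ✗
loan_id=13: ✓ → 85
loan_id=14: ✗
term_mo_sum = 85 + 21 + 39 + 81 + 85 = 311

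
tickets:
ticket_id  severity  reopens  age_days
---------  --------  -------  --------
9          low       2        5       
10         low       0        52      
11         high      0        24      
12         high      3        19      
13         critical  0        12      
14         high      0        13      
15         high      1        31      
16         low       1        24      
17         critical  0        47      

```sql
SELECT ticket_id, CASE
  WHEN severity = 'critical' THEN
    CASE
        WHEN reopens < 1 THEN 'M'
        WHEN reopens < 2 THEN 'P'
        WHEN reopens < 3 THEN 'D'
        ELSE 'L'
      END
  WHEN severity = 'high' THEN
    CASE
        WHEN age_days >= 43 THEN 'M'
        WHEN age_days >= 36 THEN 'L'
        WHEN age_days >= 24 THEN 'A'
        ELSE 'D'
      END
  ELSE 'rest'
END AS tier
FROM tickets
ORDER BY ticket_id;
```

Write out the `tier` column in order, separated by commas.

rest, rest, A, D, M, D, A, rest, M

ticket_id=9: severity='low' → outer ELSE → rest
ticket_id=10: severity='low' → outer ELSE → rest
ticket_id=11: severity='high' → inner[age_days >= 24] → A
ticket_id=12: severity='high' → inner[ELSE] → D
ticket_id=13: severity='critical' → inner[reopens < 1] → M
ticket_id=14: severity='high' → inner[ELSE] → D
ticket_id=15: severity='high' → inner[age_days >= 24] → A
ticket_id=16: severity='low' → outer ELSE → rest
ticket_id=17: severity='critical' → inner[reopens < 1] → M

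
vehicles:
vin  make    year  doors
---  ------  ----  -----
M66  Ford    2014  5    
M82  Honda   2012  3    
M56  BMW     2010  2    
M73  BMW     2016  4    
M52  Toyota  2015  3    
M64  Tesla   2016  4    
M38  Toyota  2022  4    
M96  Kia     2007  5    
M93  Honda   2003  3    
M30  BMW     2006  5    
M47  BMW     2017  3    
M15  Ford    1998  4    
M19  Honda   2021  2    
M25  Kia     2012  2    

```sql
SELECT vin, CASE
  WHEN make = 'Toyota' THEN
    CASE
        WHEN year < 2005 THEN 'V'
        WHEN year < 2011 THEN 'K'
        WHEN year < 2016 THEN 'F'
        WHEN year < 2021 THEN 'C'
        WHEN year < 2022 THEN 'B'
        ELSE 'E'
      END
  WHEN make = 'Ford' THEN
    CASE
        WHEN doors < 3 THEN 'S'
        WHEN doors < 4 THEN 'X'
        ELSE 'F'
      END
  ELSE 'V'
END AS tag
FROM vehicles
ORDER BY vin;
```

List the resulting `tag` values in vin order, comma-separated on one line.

vin=M15: make='Ford' → inner[ELSE] → F
vin=M19: make='Honda' → outer ELSE → V
vin=M25: make='Kia' → outer ELSE → V
vin=M30: make='BMW' → outer ELSE → V
vin=M38: make='Toyota' → inner[ELSE] → E
vin=M47: make='BMW' → outer ELSE → V
vin=M52: make='Toyota' → inner[year < 2016] → F
vin=M56: make='BMW' → outer ELSE → V
vin=M64: make='Tesla' → outer ELSE → V
vin=M66: make='Ford' → inner[ELSE] → F
vin=M73: make='BMW' → outer ELSE → V
vin=M82: make='Honda' → outer ELSE → V
vin=M93: make='Honda' → outer ELSE → V
vin=M96: make='Kia' → outer ELSE → V

F, V, V, V, E, V, F, V, V, F, V, V, V, V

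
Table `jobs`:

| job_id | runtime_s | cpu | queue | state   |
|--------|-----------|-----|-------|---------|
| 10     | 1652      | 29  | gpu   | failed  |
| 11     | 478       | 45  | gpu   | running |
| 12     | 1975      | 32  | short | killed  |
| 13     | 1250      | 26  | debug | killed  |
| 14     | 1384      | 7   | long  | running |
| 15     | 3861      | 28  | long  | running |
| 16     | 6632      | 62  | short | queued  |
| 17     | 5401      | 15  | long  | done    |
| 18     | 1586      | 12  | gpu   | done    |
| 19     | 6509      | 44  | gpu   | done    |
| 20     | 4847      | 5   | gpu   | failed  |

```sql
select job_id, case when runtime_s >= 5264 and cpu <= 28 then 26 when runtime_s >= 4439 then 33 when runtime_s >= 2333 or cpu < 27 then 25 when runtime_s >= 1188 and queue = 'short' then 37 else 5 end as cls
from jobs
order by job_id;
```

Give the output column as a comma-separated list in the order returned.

5, 5, 37, 25, 25, 25, 33, 26, 25, 33, 33

job_id=10: ELSE → 5
job_id=11: ELSE → 5
job_id=12: runtime_s >= 1188 and queue = 'short' → 37
job_id=13: runtime_s >= 2333 or cpu < 27 → 25
job_id=14: runtime_s >= 2333 or cpu < 27 → 25
job_id=15: runtime_s >= 2333 or cpu < 27 → 25
job_id=16: runtime_s >= 4439 → 33
job_id=17: runtime_s >= 5264 and cpu <= 28 → 26
job_id=18: runtime_s >= 2333 or cpu < 27 → 25
job_id=19: runtime_s >= 4439 → 33
job_id=20: runtime_s >= 4439 → 33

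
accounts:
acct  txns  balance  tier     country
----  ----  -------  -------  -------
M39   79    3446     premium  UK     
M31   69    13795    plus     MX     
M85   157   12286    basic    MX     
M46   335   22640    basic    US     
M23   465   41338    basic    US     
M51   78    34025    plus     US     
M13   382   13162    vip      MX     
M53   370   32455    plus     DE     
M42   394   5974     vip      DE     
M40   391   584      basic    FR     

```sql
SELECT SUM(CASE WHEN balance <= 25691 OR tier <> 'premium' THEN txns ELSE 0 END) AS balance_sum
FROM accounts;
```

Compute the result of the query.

2720

acct=M39: ✓ → 79
acct=M31: ✓ → 69
acct=M85: ✓ → 157
acct=M46: ✓ → 335
acct=M23: ✓ → 465
acct=M51: ✓ → 78
acct=M13: ✓ → 382
acct=M53: ✓ → 370
acct=M42: ✓ → 394
acct=M40: ✓ → 391
balance_sum = 79 + 69 + 157 + 335 + 465 + 78 + 382 + 370 + 394 + 391 = 2720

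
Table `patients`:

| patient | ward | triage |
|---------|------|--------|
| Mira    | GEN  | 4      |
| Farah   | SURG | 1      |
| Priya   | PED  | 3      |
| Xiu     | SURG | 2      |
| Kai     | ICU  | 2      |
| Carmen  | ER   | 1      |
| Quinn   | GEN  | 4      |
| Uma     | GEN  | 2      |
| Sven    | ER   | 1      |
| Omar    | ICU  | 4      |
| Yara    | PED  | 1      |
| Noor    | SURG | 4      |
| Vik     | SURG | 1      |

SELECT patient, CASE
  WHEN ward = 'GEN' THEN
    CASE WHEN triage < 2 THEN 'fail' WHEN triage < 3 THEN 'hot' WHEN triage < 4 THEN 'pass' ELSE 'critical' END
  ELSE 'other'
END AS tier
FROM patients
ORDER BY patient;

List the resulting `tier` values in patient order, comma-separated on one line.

patient=Carmen: ward='ER' → outer ELSE → other
patient=Farah: ward='SURG' → outer ELSE → other
patient=Kai: ward='ICU' → outer ELSE → other
patient=Mira: ward='GEN' → inner[ELSE] → critical
patient=Noor: ward='SURG' → outer ELSE → other
patient=Omar: ward='ICU' → outer ELSE → other
patient=Priya: ward='PED' → outer ELSE → other
patient=Quinn: ward='GEN' → inner[ELSE] → critical
patient=Sven: ward='ER' → outer ELSE → other
patient=Uma: ward='GEN' → inner[triage < 3] → hot
patient=Vik: ward='SURG' → outer ELSE → other
patient=Xiu: ward='SURG' → outer ELSE → other
patient=Yara: ward='PED' → outer ELSE → other

other, other, other, critical, other, other, other, critical, other, hot, other, other, other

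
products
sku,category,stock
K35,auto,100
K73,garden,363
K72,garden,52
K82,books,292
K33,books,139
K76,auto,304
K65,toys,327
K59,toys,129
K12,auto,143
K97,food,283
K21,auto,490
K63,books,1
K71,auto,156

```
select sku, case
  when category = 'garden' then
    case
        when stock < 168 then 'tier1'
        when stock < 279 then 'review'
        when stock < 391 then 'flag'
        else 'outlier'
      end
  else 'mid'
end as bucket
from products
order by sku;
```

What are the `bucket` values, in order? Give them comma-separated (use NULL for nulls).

mid, mid, mid, mid, mid, mid, mid, mid, tier1, flag, mid, mid, mid

sku=K12: category='auto' → outer ELSE → mid
sku=K21: category='auto' → outer ELSE → mid
sku=K33: category='books' → outer ELSE → mid
sku=K35: category='auto' → outer ELSE → mid
sku=K59: category='toys' → outer ELSE → mid
sku=K63: category='books' → outer ELSE → mid
sku=K65: category='toys' → outer ELSE → mid
sku=K71: category='auto' → outer ELSE → mid
sku=K72: category='garden' → inner[stock < 168] → tier1
sku=K73: category='garden' → inner[stock < 391] → flag
sku=K76: category='auto' → outer ELSE → mid
sku=K82: category='books' → outer ELSE → mid
sku=K97: category='food' → outer ELSE → mid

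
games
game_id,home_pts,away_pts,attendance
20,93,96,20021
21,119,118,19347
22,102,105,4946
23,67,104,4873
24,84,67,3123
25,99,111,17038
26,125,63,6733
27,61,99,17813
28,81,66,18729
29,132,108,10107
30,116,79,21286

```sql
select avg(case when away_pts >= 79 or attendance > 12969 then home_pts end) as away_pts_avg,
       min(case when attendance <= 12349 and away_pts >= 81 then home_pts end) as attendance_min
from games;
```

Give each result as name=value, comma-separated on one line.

away_pts_avg=96.6666666667, attendance_min=67

[away_pts_avg: away_pts >= 79 or attendance > 12969]
game_id=20: ✓ → 93
game_id=21: ✓ → 119
game_id=22: ✓ → 102
game_id=23: ✓ → 67
game_id=24: ✗
game_id=25: ✓ → 99
game_id=26: ✗
game_id=27: ✓ → 61
game_id=28: ✓ → 81
game_id=29: ✓ → 132
game_id=30: ✓ → 116
away_pts_avg = (93 + 119 + 102 + 67 + 99 + 61 + 81 + 132 + 116) / 9 = 96.6666666667
—
[attendance_min: attendance <= 12349 and away_pts >= 81]
game_id=20: ✗
game_id=21: ✗
game_id=22: ✓ → 102
game_id=23: ✓ → 67
game_id=24: ✗
game_id=25: ✗
game_id=26: ✗
game_id=27: ✗
game_id=28: ✗
game_id=29: ✓ → 132
game_id=30: ✗
attendance_min = MIN(102, 67, 132) = 67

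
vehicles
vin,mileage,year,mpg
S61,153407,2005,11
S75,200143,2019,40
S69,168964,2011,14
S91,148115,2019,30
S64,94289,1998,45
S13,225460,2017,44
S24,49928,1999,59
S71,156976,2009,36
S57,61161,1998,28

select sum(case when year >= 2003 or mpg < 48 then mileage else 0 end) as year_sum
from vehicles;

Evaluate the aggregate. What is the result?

vin=S61: ✓ → 153407
vin=S75: ✓ → 200143
vin=S69: ✓ → 168964
vin=S91: ✓ → 148115
vin=S64: ✓ → 94289
vin=S13: ✓ → 225460
vin=S24: ✗
vin=S71: ✓ → 156976
vin=S57: ✓ → 61161
year_sum = 153407 + 200143 + 168964 + 148115 + 94289 + 225460 + 156976 + 61161 = 1208515

1208515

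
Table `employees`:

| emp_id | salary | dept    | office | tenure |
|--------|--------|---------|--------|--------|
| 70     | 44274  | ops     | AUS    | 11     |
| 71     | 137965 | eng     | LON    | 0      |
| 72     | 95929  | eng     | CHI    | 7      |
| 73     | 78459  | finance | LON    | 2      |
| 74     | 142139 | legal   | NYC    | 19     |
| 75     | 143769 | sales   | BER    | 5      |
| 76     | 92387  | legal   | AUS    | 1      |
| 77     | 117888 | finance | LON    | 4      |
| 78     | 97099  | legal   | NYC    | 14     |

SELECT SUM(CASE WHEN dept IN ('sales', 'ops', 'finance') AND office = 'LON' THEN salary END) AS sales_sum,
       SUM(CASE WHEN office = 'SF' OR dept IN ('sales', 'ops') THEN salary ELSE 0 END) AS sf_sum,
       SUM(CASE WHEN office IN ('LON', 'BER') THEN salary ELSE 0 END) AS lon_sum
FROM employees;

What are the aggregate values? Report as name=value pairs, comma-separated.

[sales_sum: dept IN ('sales', 'ops', 'finance') AND office = 'LON']
emp_id=70: ✗
emp_id=71: ✗
emp_id=72: ✗
emp_id=73: ✓ → 78459
emp_id=74: ✗
emp_id=75: ✗
emp_id=76: ✗
emp_id=77: ✓ → 117888
emp_id=78: ✗
sales_sum = 78459 + 117888 = 196347
—
[sf_sum: office = 'SF' OR dept IN ('sales', 'ops')]
emp_id=70: ✓ → 44274
emp_id=71: ✗
emp_id=72: ✗
emp_id=73: ✗
emp_id=74: ✗
emp_id=75: ✓ → 143769
emp_id=76: ✗
emp_id=77: ✗
emp_id=78: ✗
sf_sum = 44274 + 143769 = 188043
—
[lon_sum: office IN ('LON', 'BER')]
emp_id=70: ✗
emp_id=71: ✓ → 137965
emp_id=72: ✗
emp_id=73: ✓ → 78459
emp_id=74: ✗
emp_id=75: ✓ → 143769
emp_id=76: ✗
emp_id=77: ✓ → 117888
emp_id=78: ✗
lon_sum = 137965 + 78459 + 143769 + 117888 = 478081

sales_sum=196347, sf_sum=188043, lon_sum=478081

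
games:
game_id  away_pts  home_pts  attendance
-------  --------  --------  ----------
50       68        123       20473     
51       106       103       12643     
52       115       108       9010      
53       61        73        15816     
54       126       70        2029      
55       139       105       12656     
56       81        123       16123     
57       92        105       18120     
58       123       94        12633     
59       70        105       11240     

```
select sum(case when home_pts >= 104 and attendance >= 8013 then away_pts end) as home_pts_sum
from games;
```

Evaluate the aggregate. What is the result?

game_id=50: ✓ → 68
game_id=51: ✗
game_id=52: ✓ → 115
game_id=53: ✗
game_id=54: ✗
game_id=55: ✓ → 139
game_id=56: ✓ → 81
game_id=57: ✓ → 92
game_id=58: ✗
game_id=59: ✓ → 70
home_pts_sum = 68 + 115 + 139 + 81 + 92 + 70 = 565

565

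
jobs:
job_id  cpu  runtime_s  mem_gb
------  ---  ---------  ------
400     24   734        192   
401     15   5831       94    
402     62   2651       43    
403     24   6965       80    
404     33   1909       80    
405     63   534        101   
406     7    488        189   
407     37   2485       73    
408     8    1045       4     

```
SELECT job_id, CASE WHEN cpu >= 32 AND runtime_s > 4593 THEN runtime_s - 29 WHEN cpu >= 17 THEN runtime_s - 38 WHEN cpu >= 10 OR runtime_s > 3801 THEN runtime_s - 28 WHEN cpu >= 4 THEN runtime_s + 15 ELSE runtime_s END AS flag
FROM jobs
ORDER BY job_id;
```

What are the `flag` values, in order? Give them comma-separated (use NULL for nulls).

job_id=400: cpu >= 17 → 696
job_id=401: cpu >= 10 OR runtime_s > 3801 → 5803
job_id=402: cpu >= 17 → 2613
job_id=403: cpu >= 17 → 6927
job_id=404: cpu >= 17 → 1871
job_id=405: cpu >= 17 → 496
job_id=406: cpu >= 4 → 503
job_id=407: cpu >= 17 → 2447
job_id=408: cpu >= 4 → 1060

696, 5803, 2613, 6927, 1871, 496, 503, 2447, 1060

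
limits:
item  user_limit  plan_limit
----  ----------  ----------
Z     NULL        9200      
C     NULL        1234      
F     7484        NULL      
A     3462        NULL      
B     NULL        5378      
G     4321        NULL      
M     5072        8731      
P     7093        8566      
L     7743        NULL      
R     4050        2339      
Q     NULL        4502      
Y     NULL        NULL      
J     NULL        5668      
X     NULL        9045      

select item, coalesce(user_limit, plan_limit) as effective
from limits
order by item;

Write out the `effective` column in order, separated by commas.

3462, 5378, 1234, 7484, 4321, 5668, 7743, 5072, 7093, 4502, 4050, 9045, NULL, 9200

item=A: user_limit=3462 → 3462
item=B: user_limit=NULL, plan_limit=5378 → 5378
item=C: user_limit=NULL, plan_limit=1234 → 1234
item=F: user_limit=7484 → 7484
item=G: user_limit=4321 → 4321
item=J: user_limit=NULL, plan_limit=5668 → 5668
item=L: user_limit=7743 → 7743
item=M: user_limit=5072 → 5072
item=P: user_limit=7093 → 7093
item=Q: user_limit=NULL, plan_limit=4502 → 4502
item=R: user_limit=4050 → 4050
item=X: user_limit=NULL, plan_limit=9045 → 9045
item=Y: user_limit=NULL, plan_limit=NULL (all NULL) → NULL
item=Z: user_limit=NULL, plan_limit=9200 → 9200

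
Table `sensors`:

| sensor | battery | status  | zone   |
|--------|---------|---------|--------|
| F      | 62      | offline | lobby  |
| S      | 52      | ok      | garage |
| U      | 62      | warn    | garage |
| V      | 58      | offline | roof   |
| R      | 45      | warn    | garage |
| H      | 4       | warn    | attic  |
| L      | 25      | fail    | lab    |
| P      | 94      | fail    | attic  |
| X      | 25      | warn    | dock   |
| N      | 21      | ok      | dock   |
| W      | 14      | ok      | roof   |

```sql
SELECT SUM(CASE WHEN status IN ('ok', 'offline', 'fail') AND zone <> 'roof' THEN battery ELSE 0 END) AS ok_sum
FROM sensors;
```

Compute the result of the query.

sensor=F: ✓ → 62
sensor=S: ✓ → 52
sensor=U: ✗
sensor=V: ✗
sensor=R: ✗
sensor=H: ✗
sensor=L: ✓ → 25
sensor=P: ✓ → 94
sensor=X: ✗
sensor=N: ✓ → 21
sensor=W: ✗
ok_sum = 62 + 52 + 25 + 94 + 21 = 254

254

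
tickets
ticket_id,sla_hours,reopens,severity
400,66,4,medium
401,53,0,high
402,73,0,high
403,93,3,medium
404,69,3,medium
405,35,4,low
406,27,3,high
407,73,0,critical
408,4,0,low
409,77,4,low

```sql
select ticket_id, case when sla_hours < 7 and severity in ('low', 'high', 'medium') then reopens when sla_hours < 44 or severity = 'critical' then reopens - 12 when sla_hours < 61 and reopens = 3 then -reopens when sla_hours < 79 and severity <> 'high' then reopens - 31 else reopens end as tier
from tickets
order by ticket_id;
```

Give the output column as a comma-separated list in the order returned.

ticket_id=400: sla_hours < 79 and severity <> 'high' → -27
ticket_id=401: ELSE → 0
ticket_id=402: ELSE → 0
ticket_id=403: ELSE → 3
ticket_id=404: sla_hours < 79 and severity <> 'high' → -28
ticket_id=405: sla_hours < 44 or severity = 'critical' → -8
ticket_id=406: sla_hours < 44 or severity = 'critical' → -9
ticket_id=407: sla_hours < 44 or severity = 'critical' → -12
ticket_id=408: sla_hours < 7 and severity in ('low', 'high', 'medium') → 0
ticket_id=409: sla_hours < 79 and severity <> 'high' → -27

-27, 0, 0, 3, -28, -8, -9, -12, 0, -27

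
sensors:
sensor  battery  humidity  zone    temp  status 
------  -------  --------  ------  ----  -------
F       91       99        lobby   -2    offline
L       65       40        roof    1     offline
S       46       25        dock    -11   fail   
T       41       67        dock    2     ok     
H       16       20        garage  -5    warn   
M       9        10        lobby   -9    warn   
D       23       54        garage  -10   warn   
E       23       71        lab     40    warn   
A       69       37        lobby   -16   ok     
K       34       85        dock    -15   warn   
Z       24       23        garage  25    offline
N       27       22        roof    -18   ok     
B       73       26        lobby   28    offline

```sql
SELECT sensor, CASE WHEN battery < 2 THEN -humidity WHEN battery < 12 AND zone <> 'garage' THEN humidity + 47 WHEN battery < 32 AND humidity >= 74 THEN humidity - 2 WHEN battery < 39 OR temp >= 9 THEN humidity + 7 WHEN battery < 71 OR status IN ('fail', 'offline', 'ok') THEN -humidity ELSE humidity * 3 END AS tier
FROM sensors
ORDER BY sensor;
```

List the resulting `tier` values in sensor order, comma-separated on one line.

sensor=A: battery < 71 OR status IN ('fail', 'offline', 'ok') → -37
sensor=B: battery < 39 OR temp >= 9 → 33
sensor=D: battery < 39 OR temp >= 9 → 61
sensor=E: battery < 39 OR temp >= 9 → 78
sensor=F: battery < 71 OR status IN ('fail', 'offline', 'ok') → -99
sensor=H: battery < 39 OR temp >= 9 → 27
sensor=K: battery < 39 OR temp >= 9 → 92
sensor=L: battery < 71 OR status IN ('fail', 'offline', 'ok') → -40
sensor=M: battery < 12 AND zone <> 'garage' → 57
sensor=N: battery < 39 OR temp >= 9 → 29
sensor=S: battery < 71 OR status IN ('fail', 'offline', 'ok') → -25
sensor=T: battery < 71 OR status IN ('fail', 'offline', 'ok') → -67
sensor=Z: battery < 39 OR temp >= 9 → 30

-37, 33, 61, 78, -99, 27, 92, -40, 57, 29, -25, -67, 30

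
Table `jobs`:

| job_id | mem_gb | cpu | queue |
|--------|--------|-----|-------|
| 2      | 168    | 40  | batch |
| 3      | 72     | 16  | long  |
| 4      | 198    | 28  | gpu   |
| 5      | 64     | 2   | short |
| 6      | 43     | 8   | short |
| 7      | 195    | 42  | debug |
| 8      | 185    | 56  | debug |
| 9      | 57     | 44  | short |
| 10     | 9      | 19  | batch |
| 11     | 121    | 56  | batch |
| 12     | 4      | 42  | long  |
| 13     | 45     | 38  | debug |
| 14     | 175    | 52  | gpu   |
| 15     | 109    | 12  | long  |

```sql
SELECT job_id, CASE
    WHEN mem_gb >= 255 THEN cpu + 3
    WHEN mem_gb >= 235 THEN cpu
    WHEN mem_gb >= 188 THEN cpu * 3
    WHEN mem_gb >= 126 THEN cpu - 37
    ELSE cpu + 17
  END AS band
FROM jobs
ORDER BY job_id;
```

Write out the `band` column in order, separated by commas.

3, 33, 84, 19, 25, 126, 19, 61, 36, 73, 59, 55, 15, 29

job_id=2: mem_gb >= 126 → 3
job_id=3: ELSE → 33
job_id=4: mem_gb >= 188 → 84
job_id=5: ELSE → 19
job_id=6: ELSE → 25
job_id=7: mem_gb >= 188 → 126
job_id=8: mem_gb >= 126 → 19
job_id=9: ELSE → 61
job_id=10: ELSE → 36
job_id=11: ELSE → 73
job_id=12: ELSE → 59
job_id=13: ELSE → 55
job_id=14: mem_gb >= 126 → 15
job_id=15: ELSE → 29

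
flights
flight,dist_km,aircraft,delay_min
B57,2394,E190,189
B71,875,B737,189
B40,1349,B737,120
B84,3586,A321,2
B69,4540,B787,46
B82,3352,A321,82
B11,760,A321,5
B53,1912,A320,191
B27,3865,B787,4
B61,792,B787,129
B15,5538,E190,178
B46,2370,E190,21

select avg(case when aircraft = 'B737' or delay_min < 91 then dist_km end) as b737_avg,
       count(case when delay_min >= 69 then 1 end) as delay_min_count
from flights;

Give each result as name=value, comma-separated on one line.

[b737_avg: aircraft = 'B737' or delay_min < 91]
flight=B57: ✗
flight=B71: ✓ → 875
flight=B40: ✓ → 1349
flight=B84: ✓ → 3586
flight=B69: ✓ → 4540
flight=B82: ✓ → 3352
flight=B11: ✓ → 760
flight=B53: ✗
flight=B27: ✓ → 3865
flight=B61: ✗
flight=B15: ✗
flight=B46: ✓ → 2370
b737_avg = (875 + 1349 + 3586 + 4540 + 3352 + 760 + 3865 + 2370) / 8 = 2587.125
—
[delay_min_count: delay_min >= 69]
flight=B57: ✓ → 1
flight=B71: ✓ → 1
flight=B40: ✓ → 1
flight=B84: ✗
flight=B69: ✗
flight=B82: ✓ → 1
flight=B11: ✗
flight=B53: ✓ → 1
flight=B27: ✗
flight=B61: ✓ → 1
flight=B15: ✓ → 1
flight=B46: ✗
delay_min_count = COUNT(1, 1, 1, 1, 1, 1, 1) = 7

b737_avg=2587.125, delay_min_count=7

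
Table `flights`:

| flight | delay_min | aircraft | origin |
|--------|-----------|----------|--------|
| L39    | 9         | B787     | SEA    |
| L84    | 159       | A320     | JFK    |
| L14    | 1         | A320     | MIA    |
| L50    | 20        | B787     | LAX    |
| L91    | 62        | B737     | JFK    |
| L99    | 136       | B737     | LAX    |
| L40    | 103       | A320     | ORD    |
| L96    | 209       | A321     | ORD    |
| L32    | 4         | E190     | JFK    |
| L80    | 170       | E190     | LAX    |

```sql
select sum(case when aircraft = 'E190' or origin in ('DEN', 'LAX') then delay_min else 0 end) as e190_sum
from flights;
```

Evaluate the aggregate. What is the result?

flight=L39: ✗
flight=L84: ✗
flight=L14: ✗
flight=L50: ✓ → 20
flight=L91: ✗
flight=L99: ✓ → 136
flight=L40: ✗
flight=L96: ✗
flight=L32: ✓ → 4
flight=L80: ✓ → 170
e190_sum = 20 + 136 + 4 + 170 = 330

330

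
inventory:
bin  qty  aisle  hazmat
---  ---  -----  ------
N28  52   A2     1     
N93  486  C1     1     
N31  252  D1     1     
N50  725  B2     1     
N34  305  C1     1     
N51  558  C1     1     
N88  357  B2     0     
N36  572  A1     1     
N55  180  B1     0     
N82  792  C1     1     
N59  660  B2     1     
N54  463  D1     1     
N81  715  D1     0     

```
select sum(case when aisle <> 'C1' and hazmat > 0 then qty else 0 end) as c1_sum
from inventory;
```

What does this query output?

2724

bin=N28: ✓ → 52
bin=N93: ✗
bin=N31: ✓ → 252
bin=N50: ✓ → 725
bin=N34: ✗
bin=N51: ✗
bin=N88: ✗
bin=N36: ✓ → 572
bin=N55: ✗
bin=N82: ✗
bin=N59: ✓ → 660
bin=N54: ✓ → 463
bin=N81: ✗
c1_sum = 52 + 252 + 725 + 572 + 660 + 463 = 2724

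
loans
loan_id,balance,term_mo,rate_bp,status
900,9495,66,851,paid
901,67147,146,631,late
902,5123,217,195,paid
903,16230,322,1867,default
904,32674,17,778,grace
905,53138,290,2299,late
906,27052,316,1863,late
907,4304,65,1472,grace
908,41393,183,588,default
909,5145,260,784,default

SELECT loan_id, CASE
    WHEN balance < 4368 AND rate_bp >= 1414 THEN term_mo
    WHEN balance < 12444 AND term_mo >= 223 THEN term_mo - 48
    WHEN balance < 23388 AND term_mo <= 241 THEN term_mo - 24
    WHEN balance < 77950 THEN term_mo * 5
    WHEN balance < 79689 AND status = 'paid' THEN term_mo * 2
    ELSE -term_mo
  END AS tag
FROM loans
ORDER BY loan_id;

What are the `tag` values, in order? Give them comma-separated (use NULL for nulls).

42, 730, 193, 1610, 85, 1450, 1580, 65, 915, 212

loan_id=900: balance < 23388 AND term_mo <= 241 → 42
loan_id=901: balance < 77950 → 730
loan_id=902: balance < 23388 AND term_mo <= 241 → 193
loan_id=903: balance < 77950 → 1610
loan_id=904: balance < 77950 → 85
loan_id=905: balance < 77950 → 1450
loan_id=906: balance < 77950 → 1580
loan_id=907: balance < 4368 AND rate_bp >= 1414 → 65
loan_id=908: balance < 77950 → 915
loan_id=909: balance < 12444 AND term_mo >= 223 → 212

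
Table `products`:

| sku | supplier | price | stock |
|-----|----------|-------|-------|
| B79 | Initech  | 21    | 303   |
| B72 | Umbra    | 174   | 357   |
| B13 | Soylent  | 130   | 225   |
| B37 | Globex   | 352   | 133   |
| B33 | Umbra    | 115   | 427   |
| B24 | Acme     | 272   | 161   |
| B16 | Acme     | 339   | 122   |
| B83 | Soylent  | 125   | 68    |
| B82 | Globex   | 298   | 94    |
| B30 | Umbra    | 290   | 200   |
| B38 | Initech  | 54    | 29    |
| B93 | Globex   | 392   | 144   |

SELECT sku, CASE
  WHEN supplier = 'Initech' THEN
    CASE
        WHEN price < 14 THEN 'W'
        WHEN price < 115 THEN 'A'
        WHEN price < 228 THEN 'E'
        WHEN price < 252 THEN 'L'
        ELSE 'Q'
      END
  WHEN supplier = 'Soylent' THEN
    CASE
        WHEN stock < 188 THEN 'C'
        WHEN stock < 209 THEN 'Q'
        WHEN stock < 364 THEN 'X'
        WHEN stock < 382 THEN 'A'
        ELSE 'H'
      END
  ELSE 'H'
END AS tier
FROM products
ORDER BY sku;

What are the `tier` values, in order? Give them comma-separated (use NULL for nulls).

sku=B13: supplier='Soylent' → inner[stock < 364] → X
sku=B16: supplier='Acme' → outer ELSE → H
sku=B24: supplier='Acme' → outer ELSE → H
sku=B30: supplier='Umbra' → outer ELSE → H
sku=B33: supplier='Umbra' → outer ELSE → H
sku=B37: supplier='Globex' → outer ELSE → H
sku=B38: supplier='Initech' → inner[price < 115] → A
sku=B72: supplier='Umbra' → outer ELSE → H
sku=B79: supplier='Initech' → inner[price < 115] → A
sku=B82: supplier='Globex' → outer ELSE → H
sku=B83: supplier='Soylent' → inner[stock < 188] → C
sku=B93: supplier='Globex' → outer ELSE → H

X, H, H, H, H, H, A, H, A, H, C, H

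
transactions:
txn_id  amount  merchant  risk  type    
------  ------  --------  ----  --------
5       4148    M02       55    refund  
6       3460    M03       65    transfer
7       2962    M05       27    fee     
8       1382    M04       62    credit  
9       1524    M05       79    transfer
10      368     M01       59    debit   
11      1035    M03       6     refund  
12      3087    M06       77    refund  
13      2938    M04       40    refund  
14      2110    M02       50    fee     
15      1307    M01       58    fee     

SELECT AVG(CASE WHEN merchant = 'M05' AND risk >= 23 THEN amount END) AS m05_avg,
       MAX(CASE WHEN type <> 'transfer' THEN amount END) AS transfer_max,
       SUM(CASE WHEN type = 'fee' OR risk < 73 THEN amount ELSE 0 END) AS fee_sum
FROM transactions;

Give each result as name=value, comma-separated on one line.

m05_avg=2243, transfer_max=4148, fee_sum=19710

[m05_avg: merchant = 'M05' AND risk >= 23]
txn_id=5: ✗
txn_id=6: ✗
txn_id=7: ✓ → 2962
txn_id=8: ✗
txn_id=9: ✓ → 1524
txn_id=10: ✗
txn_id=11: ✗
txn_id=12: ✗
txn_id=13: ✗
txn_id=14: ✗
txn_id=15: ✗
m05_avg = (2962 + 1524) / 2 = 2243
—
[transfer_max: type <> 'transfer']
txn_id=5: ✓ → 4148
txn_id=6: ✗
txn_id=7: ✓ → 2962
txn_id=8: ✓ → 1382
txn_id=9: ✗
txn_id=10: ✓ → 368
txn_id=11: ✓ → 1035
txn_id=12: ✓ → 3087
txn_id=13: ✓ → 2938
txn_id=14: ✓ → 2110
txn_id=15: ✓ → 1307
transfer_max = MAX(4148, 2962, 1382, 368, 1035, 3087, 2938, 2110, 1307) = 4148
—
[fee_sum: type = 'fee' OR risk < 73]
txn_id=5: ✓ → 4148
txn_id=6: ✓ → 3460
txn_id=7: ✓ → 2962
txn_id=8: ✓ → 1382
txn_id=9: ✗
txn_id=10: ✓ → 368
txn_id=11: ✓ → 1035
txn_id=12: ✗
txn_id=13: ✓ → 2938
txn_id=14: ✓ → 2110
txn_id=15: ✓ → 1307
fee_sum = 4148 + 3460 + 2962 + 1382 + 368 + 1035 + 2938 + 2110 + 1307 = 19710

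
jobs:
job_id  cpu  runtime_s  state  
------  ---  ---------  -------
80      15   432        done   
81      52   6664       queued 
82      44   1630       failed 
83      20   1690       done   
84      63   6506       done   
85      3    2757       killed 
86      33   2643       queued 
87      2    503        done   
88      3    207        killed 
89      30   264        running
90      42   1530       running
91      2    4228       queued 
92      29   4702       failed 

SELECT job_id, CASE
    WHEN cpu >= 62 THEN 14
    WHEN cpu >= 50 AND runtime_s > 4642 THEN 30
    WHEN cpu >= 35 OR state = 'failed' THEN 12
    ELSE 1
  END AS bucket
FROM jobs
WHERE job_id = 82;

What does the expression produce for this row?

12

job_id = 82: cpu=44, runtime_s=1630, state=failed.
cpu >= 62 → false
cpu >= 50 AND runtime_s > 4642 → false
cpu >= 35 OR state = 'failed' → true → 12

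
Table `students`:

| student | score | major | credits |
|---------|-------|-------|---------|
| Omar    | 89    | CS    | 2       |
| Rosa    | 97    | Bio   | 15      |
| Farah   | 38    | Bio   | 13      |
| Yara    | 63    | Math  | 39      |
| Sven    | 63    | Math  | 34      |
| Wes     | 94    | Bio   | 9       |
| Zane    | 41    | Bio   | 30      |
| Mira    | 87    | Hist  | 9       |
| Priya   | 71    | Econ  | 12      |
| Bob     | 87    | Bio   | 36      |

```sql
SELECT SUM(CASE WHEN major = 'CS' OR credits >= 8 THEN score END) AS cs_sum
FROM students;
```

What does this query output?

730

student=Omar: ✓ → 89
student=Rosa: ✓ → 97
student=Farah: ✓ → 38
student=Yara: ✓ → 63
student=Sven: ✓ → 63
student=Wes: ✓ → 94
student=Zane: ✓ → 41
student=Mira: ✓ → 87
student=Priya: ✓ → 71
student=Bob: ✓ → 87
cs_sum = 89 + 97 + 38 + 63 + 63 + 94 + 41 + 87 + 71 + 87 = 730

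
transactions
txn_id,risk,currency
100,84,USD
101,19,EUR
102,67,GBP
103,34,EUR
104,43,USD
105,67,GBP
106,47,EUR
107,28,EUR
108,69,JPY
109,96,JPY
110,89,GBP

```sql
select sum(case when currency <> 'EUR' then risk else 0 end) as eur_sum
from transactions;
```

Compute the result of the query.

txn_id=100: ✓ → 84
txn_id=101: ✗
txn_id=102: ✓ → 67
txn_id=103: ✗
txn_id=104: ✓ → 43
txn_id=105: ✓ → 67
txn_id=106: ✗
txn_id=107: ✗
txn_id=108: ✓ → 69
txn_id=109: ✓ → 96
txn_id=110: ✓ → 89
eur_sum = 84 + 67 + 43 + 67 + 69 + 96 + 89 = 515

515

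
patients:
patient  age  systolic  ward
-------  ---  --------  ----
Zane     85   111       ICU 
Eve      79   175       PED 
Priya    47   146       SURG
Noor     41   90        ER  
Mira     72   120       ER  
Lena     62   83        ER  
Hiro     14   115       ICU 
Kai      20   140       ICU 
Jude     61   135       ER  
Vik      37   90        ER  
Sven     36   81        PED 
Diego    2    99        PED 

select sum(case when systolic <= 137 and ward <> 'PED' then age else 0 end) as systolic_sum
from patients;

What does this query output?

372

patient=Zane: ✓ → 85
patient=Eve: ✗
patient=Priya: ✗
patient=Noor: ✓ → 41
patient=Mira: ✓ → 72
patient=Lena: ✓ → 62
patient=Hiro: ✓ → 14
patient=Kai: ✗
patient=Jude: ✓ → 61
patient=Vik: ✓ → 37
patient=Sven: ✗
patient=Diego: ✗
systolic_sum = 85 + 41 + 72 + 62 + 14 + 61 + 37 = 372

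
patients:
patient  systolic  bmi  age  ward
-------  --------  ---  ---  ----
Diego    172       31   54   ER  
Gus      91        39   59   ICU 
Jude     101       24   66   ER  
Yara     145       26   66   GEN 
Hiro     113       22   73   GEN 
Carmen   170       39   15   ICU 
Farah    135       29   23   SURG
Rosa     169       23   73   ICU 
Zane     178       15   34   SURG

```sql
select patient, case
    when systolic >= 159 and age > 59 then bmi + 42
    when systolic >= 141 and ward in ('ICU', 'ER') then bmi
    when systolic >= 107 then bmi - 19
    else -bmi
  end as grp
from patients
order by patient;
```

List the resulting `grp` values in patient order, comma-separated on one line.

patient=Carmen: systolic >= 141 and ward in ('ICU', 'ER') → 39
patient=Diego: systolic >= 141 and ward in ('ICU', 'ER') → 31
patient=Farah: systolic >= 107 → 10
patient=Gus: ELSE → -39
patient=Hiro: systolic >= 107 → 3
patient=Jude: ELSE → -24
patient=Rosa: systolic >= 159 and age > 59 → 65
patient=Yara: systolic >= 107 → 7
patient=Zane: systolic >= 107 → -4

39, 31, 10, -39, 3, -24, 65, 7, -4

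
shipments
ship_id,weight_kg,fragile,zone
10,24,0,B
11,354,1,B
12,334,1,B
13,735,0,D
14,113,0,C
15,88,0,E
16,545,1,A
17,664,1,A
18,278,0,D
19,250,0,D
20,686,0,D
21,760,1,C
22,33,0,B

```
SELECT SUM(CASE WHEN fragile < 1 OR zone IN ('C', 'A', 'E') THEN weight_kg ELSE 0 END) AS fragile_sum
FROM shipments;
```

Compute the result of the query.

4176

ship_id=10: ✓ → 24
ship_id=11: ✗
ship_id=12: ✗
ship_id=13: ✓ → 735
ship_id=14: ✓ → 113
ship_id=15: ✓ → 88
ship_id=16: ✓ → 545
ship_id=17: ✓ → 664
ship_id=18: ✓ → 278
ship_id=19: ✓ → 250
ship_id=20: ✓ → 686
ship_id=21: ✓ → 760
ship_id=22: ✓ → 33
fragile_sum = 24 + 735 + 113 + 88 + 545 + 664 + 278 + 250 + 686 + 760 + 33 = 4176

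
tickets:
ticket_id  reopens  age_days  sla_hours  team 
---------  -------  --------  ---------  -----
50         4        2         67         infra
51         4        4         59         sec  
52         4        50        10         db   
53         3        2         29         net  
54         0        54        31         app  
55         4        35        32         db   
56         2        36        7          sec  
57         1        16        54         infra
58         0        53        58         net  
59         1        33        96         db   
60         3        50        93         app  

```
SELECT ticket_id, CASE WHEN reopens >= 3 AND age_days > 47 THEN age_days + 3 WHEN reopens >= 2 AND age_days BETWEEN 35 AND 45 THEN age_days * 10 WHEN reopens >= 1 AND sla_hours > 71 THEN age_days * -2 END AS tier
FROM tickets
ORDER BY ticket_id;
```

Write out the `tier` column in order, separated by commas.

NULL, NULL, 53, NULL, NULL, 350, 360, NULL, NULL, -66, 53

ticket_id=50: (no match → NULL) → NULL
ticket_id=51: (no match → NULL) → NULL
ticket_id=52: reopens >= 3 AND age_days > 47 → 53
ticket_id=53: (no match → NULL) → NULL
ticket_id=54: (no match → NULL) → NULL
ticket_id=55: reopens >= 2 AND age_days BETWEEN 35 AND 45 → 350
ticket_id=56: reopens >= 2 AND age_days BETWEEN 35 AND 45 → 360
ticket_id=57: (no match → NULL) → NULL
ticket_id=58: (no match → NULL) → NULL
ticket_id=59: reopens >= 1 AND sla_hours > 71 → -66
ticket_id=60: reopens >= 3 AND age_days > 47 → 53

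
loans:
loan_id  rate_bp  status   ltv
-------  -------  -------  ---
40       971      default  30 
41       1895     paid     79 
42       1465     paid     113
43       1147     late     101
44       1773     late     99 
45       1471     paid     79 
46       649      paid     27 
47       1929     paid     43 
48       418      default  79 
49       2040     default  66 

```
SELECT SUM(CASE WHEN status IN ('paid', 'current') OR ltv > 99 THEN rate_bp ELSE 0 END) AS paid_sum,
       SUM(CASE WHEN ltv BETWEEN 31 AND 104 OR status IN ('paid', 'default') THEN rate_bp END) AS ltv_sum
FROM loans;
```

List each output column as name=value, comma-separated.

paid_sum=8556, ltv_sum=13758

[paid_sum: status IN ('paid', 'current') OR ltv > 99]
loan_id=40: ✗
loan_id=41: ✓ → 1895
loan_id=42: ✓ → 1465
loan_id=43: ✓ → 1147
loan_id=44: ✗
loan_id=45: ✓ → 1471
loan_id=46: ✓ → 649
loan_id=47: ✓ → 1929
loan_id=48: ✗
loan_id=49: ✗
paid_sum = 1895 + 1465 + 1147 + 1471 + 649 + 1929 = 8556
—
[ltv_sum: ltv BETWEEN 31 AND 104 OR status IN ('paid', 'default')]
loan_id=40: ✓ → 971
loan_id=41: ✓ → 1895
loan_id=42: ✓ → 1465
loan_id=43: ✓ → 1147
loan_id=44: ✓ → 1773
loan_id=45: ✓ → 1471
loan_id=46: ✓ → 649
loan_id=47: ✓ → 1929
loan_id=48: ✓ → 418
loan_id=49: ✓ → 2040
ltv_sum = 971 + 1895 + 1465 + 1147 + 1773 + 1471 + 649 + 1929 + 418 + 2040 = 13758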